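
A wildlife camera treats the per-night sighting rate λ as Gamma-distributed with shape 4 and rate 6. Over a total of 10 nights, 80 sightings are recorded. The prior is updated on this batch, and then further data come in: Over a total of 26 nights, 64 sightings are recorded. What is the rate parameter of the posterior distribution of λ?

Total count 80 over total exposure 10 nights.
After the first batch: Gamma(4 + 80, 6 + 10) = Gamma(84, 16).
Total count 64 over total exposure 26 nights.
After the second batch: Gamma(84 + 64, 16 + 26) = Gamma(148, 42).

42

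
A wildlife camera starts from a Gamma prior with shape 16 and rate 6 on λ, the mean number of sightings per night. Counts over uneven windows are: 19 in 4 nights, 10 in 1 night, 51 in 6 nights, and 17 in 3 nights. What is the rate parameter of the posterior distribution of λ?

Total count: 19 + 10 + 51 + 17 = 97.
Total exposure: 4 + 1 + 6 + 3 = 14 nights.
Conjugate update: add total count to the shape and total exposure to the rate, giving Gamma(113, 20).

20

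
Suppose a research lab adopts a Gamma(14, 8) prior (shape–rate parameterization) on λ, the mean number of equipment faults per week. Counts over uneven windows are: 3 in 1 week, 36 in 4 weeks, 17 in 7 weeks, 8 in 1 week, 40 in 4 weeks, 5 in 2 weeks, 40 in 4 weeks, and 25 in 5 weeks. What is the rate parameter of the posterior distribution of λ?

Total count: 3 + 36 + 17 + 8 + 40 + 5 + 40 + 25 = 174.
Total exposure: 1 + 4 + 7 + 1 + 4 + 2 + 4 + 5 = 28 weeks.
By Gamma–Poisson conjugacy, the posterior is Gamma(α + Σx, β + Σt) = Gamma(14 + 174, 8 + 28) = Gamma(188, 36).

36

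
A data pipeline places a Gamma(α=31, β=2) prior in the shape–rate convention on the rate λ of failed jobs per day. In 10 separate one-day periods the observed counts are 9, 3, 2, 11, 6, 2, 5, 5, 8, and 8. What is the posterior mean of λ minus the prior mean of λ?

Total count: 9 + 3 + 2 + 11 + 6 + 2 + 5 + 5 + 8 + 8 = 59.
Total exposure: 10 days.
The Gamma prior is conjugate for the Poisson rate, so λ | data ~ Gamma(31+59, 2+10) = Gamma(90, 12).
Posterior mean = 90/12 = 15/2; prior mean = 31/2 = 31/2. Difference = 15/2 − 31/2 = -8.

-8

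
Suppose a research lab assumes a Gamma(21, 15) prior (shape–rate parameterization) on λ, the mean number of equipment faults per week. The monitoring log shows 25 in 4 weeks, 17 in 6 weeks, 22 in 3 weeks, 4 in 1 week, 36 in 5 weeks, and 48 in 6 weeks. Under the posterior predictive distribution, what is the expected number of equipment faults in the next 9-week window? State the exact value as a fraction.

Total count: 25 + 17 + 22 + 4 + 36 + 48 = 152.
Total exposure: 4 + 6 + 3 + 1 + 5 + 6 = 25 weeks.
By Gamma–Poisson conjugacy, the posterior is Gamma(α + Σx, β + Σt) = Gamma(21 + 152, 15 + 25) = Gamma(173, 40).
Predictive mean over a 9-week window = T·E[λ|data] = 9·173/40 = 1557/40.

1557/40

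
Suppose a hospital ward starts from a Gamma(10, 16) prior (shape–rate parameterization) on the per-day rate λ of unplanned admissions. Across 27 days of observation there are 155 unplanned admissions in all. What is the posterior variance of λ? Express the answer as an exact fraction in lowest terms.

165/1849

Total count 155 over total exposure 27 days.
By Gamma–Poisson conjugacy, the posterior is Gamma(α + Σx, β + Σt) = Gamma(10 + 155, 16 + 27) = Gamma(165, 43).
Posterior variance = α'/β'² = 165/1849.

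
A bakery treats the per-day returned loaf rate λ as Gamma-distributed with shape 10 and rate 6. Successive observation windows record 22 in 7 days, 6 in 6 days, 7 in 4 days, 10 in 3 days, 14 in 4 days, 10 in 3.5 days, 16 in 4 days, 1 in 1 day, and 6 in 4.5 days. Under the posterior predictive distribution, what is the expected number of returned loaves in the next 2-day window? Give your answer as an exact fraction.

204/43

Total count: 22 + 6 + 7 + 10 + 14 + 10 + 16 + 1 + 6 = 92.
Total exposure: 7 + 6 + 4 + 3 + 4 + 3.5 + 4 + 1 + 4.5 = 37 days.
Gamma(α, β) with Poisson data over total exposure Σt gives posterior Gamma(α+Σx, β+Σt) = Gamma(102, 43).
Predictive mean over a 2-day window = T·E[λ|data] = 2·102/43 = 204/43.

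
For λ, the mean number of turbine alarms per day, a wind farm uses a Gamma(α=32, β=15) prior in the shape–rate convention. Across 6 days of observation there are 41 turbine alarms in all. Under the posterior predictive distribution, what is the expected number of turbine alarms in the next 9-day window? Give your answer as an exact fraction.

Total count 41 over total exposure 6 days.
Conjugate update: add total count to the shape and total exposure to the rate, giving Gamma(73, 21).
Predictive mean over a 9-day window = T·E[λ|data] = 9·73/21 = 219/7.

219/7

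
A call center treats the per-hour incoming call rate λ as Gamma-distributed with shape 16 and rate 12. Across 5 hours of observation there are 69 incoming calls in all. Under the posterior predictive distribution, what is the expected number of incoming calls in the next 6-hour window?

30

Total count 69 over total exposure 5 hours.
Gamma(α, β) with Poisson data over total exposure Σt gives posterior Gamma(α+Σx, β+Σt) = Gamma(85, 17).
Predictive mean over a 6-hour window = T·E[λ|data] = 6·85/17 = 30.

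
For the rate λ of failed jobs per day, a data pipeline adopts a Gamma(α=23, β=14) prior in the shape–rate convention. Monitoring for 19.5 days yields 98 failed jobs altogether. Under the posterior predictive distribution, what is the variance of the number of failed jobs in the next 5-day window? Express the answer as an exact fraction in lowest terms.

93170/4489

Total count 98 over total exposure 19.5 days.
Gamma(α, β) with Poisson data over total exposure Σt gives posterior Gamma(α+Σx, β+Σt) = Gamma(121, 67/2).
The posterior predictive for a window of length T is Negative Binomial with variance T·α'·(β'+T)/β'² = 5·121·(77/2)/(4489/4) = 93170/4489.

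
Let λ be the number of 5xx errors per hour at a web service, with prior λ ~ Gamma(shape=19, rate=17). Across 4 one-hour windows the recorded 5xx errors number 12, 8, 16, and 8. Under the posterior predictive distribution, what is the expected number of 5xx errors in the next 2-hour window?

6

Total count: 12 + 8 + 16 + 8 = 44.
Total exposure: 4 hours.
The Gamma prior is conjugate for the Poisson rate, so λ | data ~ Gamma(19+44, 17+4) = Gamma(63, 21).
Predictive mean over a 2-hour window = T·E[λ|data] = 2·63/21 = 6.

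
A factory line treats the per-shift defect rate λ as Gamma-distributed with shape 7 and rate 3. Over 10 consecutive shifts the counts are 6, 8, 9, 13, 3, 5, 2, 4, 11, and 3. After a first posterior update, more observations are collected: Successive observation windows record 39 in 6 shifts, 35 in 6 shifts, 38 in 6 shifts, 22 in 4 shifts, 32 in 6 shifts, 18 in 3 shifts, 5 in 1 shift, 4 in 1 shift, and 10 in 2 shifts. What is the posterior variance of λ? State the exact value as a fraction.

137/1152

Total count: 6 + 8 + 9 + 13 + 3 + 5 + 2 + 4 + 11 + 3 = 64.
Total exposure: 10 shifts.
After the first batch: Gamma(7 + 64, 3 + 10) = Gamma(71, 13).
Total count: 39 + 35 + 38 + 22 + 32 + 18 + 5 + 4 + 10 = 203.
Total exposure: 6 + 6 + 6 + 4 + 6 + 3 + 1 + 1 + 2 = 35 shifts.
After the second batch: Gamma(71 + 203, 13 + 35) = Gamma(274, 48).
Posterior variance = α'/β'² = 274/2304 = 137/1152.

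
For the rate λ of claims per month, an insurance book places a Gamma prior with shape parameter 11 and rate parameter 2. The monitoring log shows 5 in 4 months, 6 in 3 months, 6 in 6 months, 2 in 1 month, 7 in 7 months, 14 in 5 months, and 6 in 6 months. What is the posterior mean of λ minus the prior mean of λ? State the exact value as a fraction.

Total count: 5 + 6 + 6 + 2 + 7 + 14 + 6 = 46.
Total exposure: 4 + 3 + 6 + 1 + 7 + 5 + 6 = 32 months.
Posterior: α' = 11 + 46 = 57, β' = 2 + 32 = 34.
Posterior mean = 57/34 = 57/34; prior mean = 11/2 = 11/2. Difference = 57/34 − 11/2 = -65/17.

-65/17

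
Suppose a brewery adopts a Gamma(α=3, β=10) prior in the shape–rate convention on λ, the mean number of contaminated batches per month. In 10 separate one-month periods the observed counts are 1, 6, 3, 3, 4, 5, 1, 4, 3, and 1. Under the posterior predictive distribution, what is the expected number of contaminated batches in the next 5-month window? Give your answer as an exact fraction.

Total count: 1 + 6 + 3 + 3 + 4 + 5 + 1 + 4 + 3 + 1 = 31.
Total exposure: 10 months.
Conjugate update: add total count to the shape and total exposure to the rate, giving Gamma(34, 20).
Predictive mean over a 5-month window = T·E[λ|data] = 5·34/20 = 17/2.

17/2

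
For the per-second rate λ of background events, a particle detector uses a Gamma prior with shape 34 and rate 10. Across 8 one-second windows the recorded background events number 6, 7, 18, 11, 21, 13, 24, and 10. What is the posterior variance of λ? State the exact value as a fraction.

Total count: 6 + 7 + 18 + 11 + 21 + 13 + 24 + 10 = 110.
Total exposure: 8 seconds.
Posterior: α' = 34 + 110 = 144, β' = 10 + 8 = 18.
Posterior variance = α'/β'² = 144/324 = 4/9.

4/9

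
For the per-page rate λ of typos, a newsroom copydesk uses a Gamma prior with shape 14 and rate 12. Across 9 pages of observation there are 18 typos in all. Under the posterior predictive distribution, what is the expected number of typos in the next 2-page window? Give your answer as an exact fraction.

Total count 18 over total exposure 9 pages.
Gamma(α, β) with Poisson data over total exposure Σt gives posterior Gamma(α+Σx, β+Σt) = Gamma(32, 21).
Predictive mean over a 2-page window = T·E[λ|data] = 2·32/21 = 64/21.

64/21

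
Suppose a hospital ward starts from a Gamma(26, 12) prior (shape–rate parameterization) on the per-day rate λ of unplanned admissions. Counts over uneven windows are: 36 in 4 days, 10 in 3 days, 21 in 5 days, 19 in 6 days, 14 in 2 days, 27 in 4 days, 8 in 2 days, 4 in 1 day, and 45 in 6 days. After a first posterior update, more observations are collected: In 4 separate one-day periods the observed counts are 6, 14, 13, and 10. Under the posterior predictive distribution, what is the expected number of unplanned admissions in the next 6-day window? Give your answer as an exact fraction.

Total count: 36 + 10 + 21 + 19 + 14 + 27 + 8 + 4 + 45 = 184.
Total exposure: 4 + 3 + 5 + 6 + 2 + 4 + 2 + 1 + 6 = 33 days.
After the first batch: Gamma(26 + 184, 12 + 33) = Gamma(210, 45).
Total count: 6 + 14 + 13 + 10 = 43.
Total exposure: 4 days.
After the second batch: Gamma(210 + 43, 45 + 4) = Gamma(253, 49).
Predictive mean over a 6-day window = T·E[λ|data] = 6·253/49 = 1518/49.

1518/49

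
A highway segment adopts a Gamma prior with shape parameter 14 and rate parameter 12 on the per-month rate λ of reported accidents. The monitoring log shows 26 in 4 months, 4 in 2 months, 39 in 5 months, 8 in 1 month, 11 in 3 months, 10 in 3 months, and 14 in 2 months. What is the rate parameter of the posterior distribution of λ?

32

Total count: 26 + 4 + 39 + 8 + 11 + 10 + 14 = 112.
Total exposure: 4 + 2 + 5 + 1 + 3 + 3 + 2 = 20 months.
By Gamma–Poisson conjugacy, the posterior is Gamma(α + Σx, β + Σt) = Gamma(14 + 112, 12 + 20) = Gamma(126, 32).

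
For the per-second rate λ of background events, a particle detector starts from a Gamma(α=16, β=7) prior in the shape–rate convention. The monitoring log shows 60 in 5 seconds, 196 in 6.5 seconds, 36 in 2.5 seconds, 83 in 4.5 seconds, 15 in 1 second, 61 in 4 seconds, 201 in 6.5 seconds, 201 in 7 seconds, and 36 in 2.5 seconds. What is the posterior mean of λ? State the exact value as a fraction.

Total count: 60 + 196 + 36 + 83 + 15 + 61 + 201 + 201 + 36 = 889.
Total exposure: 5 + 6.5 + 2.5 + 4.5 + 1 + 4 + 6.5 + 7 + 2.5 = 39.5 seconds.
Conjugate update: add total count to the shape and total exposure to the rate, giving Gamma(905, 93/2).
Posterior mean = α'/β' = 905/(93/2) = 1810/93.

1810/93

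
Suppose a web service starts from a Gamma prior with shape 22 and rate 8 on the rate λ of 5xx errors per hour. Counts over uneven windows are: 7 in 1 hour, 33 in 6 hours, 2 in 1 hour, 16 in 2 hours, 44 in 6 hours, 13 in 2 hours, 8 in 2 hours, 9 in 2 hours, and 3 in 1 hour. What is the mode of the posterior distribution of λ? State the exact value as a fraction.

Total count: 7 + 33 + 2 + 16 + 44 + 13 + 8 + 9 + 3 = 135.
Total exposure: 1 + 6 + 1 + 2 + 6 + 2 + 2 + 2 + 1 = 23 hours.
By Gamma–Poisson conjugacy, the posterior is Gamma(α + Σx, β + Σt) = Gamma(22 + 135, 8 + 23) = Gamma(157, 31).
Posterior mode = (α'−1)/β' = 156/31.

156/31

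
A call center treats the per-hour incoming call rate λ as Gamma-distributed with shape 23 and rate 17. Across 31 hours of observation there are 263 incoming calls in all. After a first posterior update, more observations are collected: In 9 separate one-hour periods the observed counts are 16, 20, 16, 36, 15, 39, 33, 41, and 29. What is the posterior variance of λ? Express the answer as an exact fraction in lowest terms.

59/361

Total count 263 over total exposure 31 hours.
After the first batch: Gamma(23 + 263, 17 + 31) = Gamma(286, 48).
Total count: 16 + 20 + 16 + 36 + 15 + 39 + 33 + 41 + 29 = 245.
Total exposure: 9 hours.
After the second batch: Gamma(286 + 245, 48 + 9) = Gamma(531, 57).
Posterior variance = α'/β'² = 531/3249 = 59/361.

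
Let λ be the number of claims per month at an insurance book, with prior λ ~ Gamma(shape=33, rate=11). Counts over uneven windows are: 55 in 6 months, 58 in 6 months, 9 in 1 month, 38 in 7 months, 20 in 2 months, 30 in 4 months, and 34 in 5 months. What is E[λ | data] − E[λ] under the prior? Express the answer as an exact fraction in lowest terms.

Total count: 55 + 58 + 9 + 38 + 20 + 30 + 34 = 244.
Total exposure: 6 + 6 + 1 + 7 + 2 + 4 + 5 = 31 months.
Posterior: α' = 33 + 244 = 277, β' = 11 + 31 = 42.
Posterior mean = 277/42 = 277/42; prior mean = 33/11 = 3. Difference = 277/42 − 3 = 151/42.

151/42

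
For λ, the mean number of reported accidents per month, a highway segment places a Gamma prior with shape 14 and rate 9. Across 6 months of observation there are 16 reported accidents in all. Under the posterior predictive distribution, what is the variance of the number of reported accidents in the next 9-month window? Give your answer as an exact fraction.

Total count 16 over total exposure 6 months.
By Gamma–Poisson conjugacy, the posterior is Gamma(α + Σx, β + Σt) = Gamma(14 + 16, 9 + 6) = Gamma(30, 15).
The posterior predictive for a window of length T is Negative Binomial with variance T·α'·(β'+T)/β'² = 9·30·24/225 = 144/5.

144/5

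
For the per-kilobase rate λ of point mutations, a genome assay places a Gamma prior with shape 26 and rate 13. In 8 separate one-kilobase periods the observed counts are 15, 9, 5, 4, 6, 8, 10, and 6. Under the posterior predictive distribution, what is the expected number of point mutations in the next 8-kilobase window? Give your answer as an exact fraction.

Total count: 15 + 9 + 5 + 4 + 6 + 8 + 10 + 6 = 63.
Total exposure: 8 kilobases.
By Gamma–Poisson conjugacy, the posterior is Gamma(α + Σx, β + Σt) = Gamma(26 + 63, 13 + 8) = Gamma(89, 21).
Predictive mean over an 8-kilobase window = T·E[λ|data] = 8·89/21 = 712/21.

712/21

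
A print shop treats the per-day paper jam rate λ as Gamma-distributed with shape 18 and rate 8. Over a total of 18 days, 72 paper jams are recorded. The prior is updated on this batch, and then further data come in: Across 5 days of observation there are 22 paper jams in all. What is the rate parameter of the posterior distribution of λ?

Total count 72 over total exposure 18 days.
After the first batch: Gamma(18 + 72, 8 + 18) = Gamma(90, 26).
Total count 22 over total exposure 5 days.
After the second batch: Gamma(90 + 22, 26 + 5) = Gamma(112, 31).

31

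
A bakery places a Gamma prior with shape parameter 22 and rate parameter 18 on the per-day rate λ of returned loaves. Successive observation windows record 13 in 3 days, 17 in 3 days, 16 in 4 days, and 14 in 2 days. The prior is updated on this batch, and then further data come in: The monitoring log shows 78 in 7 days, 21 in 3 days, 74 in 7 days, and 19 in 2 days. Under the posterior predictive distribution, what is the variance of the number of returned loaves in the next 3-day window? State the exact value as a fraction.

Total count: 13 + 17 + 16 + 14 = 60.
Total exposure: 3 + 3 + 4 + 2 = 12 days.
After the first batch: Gamma(22 + 60, 18 + 12) = Gamma(82, 30).
Total count: 78 + 21 + 74 + 19 = 192.
Total exposure: 7 + 3 + 7 + 2 = 19 days.
After the second batch: Gamma(82 + 192, 30 + 19) = Gamma(274, 49).
The posterior predictive for a window of length T is Negative Binomial with variance T·α'·(β'+T)/β'² = 3·274·52/2401 = 42744/2401.

42744/2401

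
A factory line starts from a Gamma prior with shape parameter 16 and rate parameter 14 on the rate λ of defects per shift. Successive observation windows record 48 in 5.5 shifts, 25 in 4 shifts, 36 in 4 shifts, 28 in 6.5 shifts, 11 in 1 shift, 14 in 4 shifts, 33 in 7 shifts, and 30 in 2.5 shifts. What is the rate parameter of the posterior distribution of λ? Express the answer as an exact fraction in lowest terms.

Total count: 48 + 25 + 36 + 28 + 11 + 14 + 33 + 30 = 225.
Total exposure: 5.5 + 4 + 4 + 6.5 + 1 + 4 + 7 + 2.5 = 34.5 shifts.
Gamma(α, β) with Poisson data over total exposure Σt gives posterior Gamma(α+Σx, β+Σt) = Gamma(241, 97/2).

97/2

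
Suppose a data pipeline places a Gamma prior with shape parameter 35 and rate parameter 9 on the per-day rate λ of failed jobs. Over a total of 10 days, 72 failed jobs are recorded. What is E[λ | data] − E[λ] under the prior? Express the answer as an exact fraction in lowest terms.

Total count 72 over total exposure 10 days.
Gamma(α, β) with Poisson data over total exposure Σt gives posterior Gamma(α+Σx, β+Σt) = Gamma(107, 19).
Posterior mean = 107/19 = 107/19; prior mean = 35/9 = 35/9. Difference = 107/19 − 35/9 = 298/171.

298/171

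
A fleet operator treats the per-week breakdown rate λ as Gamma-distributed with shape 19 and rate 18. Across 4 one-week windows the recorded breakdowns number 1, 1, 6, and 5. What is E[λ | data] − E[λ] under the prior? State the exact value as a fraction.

79/198

Total count: 1 + 1 + 6 + 5 = 13.
Total exposure: 4 weeks.
By Gamma–Poisson conjugacy, the posterior is Gamma(α + Σx, β + Σt) = Gamma(19 + 13, 18 + 4) = Gamma(32, 22).
Posterior mean = 32/22 = 16/11; prior mean = 19/18 = 19/18. Difference = 16/11 − 19/18 = 79/198.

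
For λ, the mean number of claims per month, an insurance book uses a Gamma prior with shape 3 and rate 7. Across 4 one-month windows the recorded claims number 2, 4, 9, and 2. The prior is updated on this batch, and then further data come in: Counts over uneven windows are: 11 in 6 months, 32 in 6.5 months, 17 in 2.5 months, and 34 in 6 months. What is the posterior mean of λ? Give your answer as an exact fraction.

57/16

Total count: 2 + 4 + 9 + 2 = 17.
Total exposure: 4 months.
After the first batch: Gamma(3 + 17, 7 + 4) = Gamma(20, 11).
Total count: 11 + 32 + 17 + 34 = 94.
Total exposure: 6 + 6.5 + 2.5 + 6 = 21 months.
After the second batch: Gamma(20 + 94, 11 + 21) = Gamma(114, 32).
Posterior mean = α'/β' = 114/32 = 57/16.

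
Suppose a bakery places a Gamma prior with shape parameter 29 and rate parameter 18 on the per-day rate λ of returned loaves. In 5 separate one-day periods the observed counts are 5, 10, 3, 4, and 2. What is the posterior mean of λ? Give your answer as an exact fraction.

Total count: 5 + 10 + 3 + 4 + 2 = 24.
Total exposure: 5 days.
The Gamma prior is conjugate for the Poisson rate, so λ | data ~ Gamma(29+24, 18+5) = Gamma(53, 23).
Posterior mean = α'/β' = 53/23.

53/23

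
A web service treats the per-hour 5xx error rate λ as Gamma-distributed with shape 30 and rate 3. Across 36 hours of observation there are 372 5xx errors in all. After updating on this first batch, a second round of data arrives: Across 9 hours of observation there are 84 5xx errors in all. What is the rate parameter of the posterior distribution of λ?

48

Total count 372 over total exposure 36 hours.
After the first batch: Gamma(30 + 372, 3 + 36) = Gamma(402, 39).
Total count 84 over total exposure 9 hours.
After the second batch: Gamma(402 + 84, 39 + 9) = Gamma(486, 48).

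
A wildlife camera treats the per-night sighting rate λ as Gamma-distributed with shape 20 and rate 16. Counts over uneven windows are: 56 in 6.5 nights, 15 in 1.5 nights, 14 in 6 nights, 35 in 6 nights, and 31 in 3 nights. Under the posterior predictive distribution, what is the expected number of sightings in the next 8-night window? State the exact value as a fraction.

Total count: 56 + 15 + 14 + 35 + 31 = 151.
Total exposure: 6.5 + 1.5 + 6 + 6 + 3 = 23 nights.
By Gamma–Poisson conjugacy, the posterior is Gamma(α + Σx, β + Σt) = Gamma(20 + 151, 16 + 23) = Gamma(171, 39).
Predictive mean over an 8-night window = T·E[λ|data] = 8·171/39 = 456/13.

456/13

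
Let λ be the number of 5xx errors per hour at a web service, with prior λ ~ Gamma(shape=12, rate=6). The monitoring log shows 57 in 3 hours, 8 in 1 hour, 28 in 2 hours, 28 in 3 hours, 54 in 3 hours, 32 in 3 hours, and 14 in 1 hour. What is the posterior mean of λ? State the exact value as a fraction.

Total count: 57 + 8 + 28 + 28 + 54 + 32 + 14 = 221.
Total exposure: 3 + 1 + 2 + 3 + 3 + 3 + 1 = 16 hours.
Posterior: α' = 12 + 221 = 233, β' = 6 + 16 = 22.
Posterior mean = α'/β' = 233/22.

233/22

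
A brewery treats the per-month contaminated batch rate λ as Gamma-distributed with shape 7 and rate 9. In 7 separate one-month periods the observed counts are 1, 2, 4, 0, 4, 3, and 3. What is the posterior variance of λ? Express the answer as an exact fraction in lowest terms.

3/32

Total count: 1 + 2 + 4 + 0 + 4 + 3 + 3 = 17.
Total exposure: 7 months.
Conjugate update: add total count to the shape and total exposure to the rate, giving Gamma(24, 16).
Posterior variance = α'/β'² = 24/256 = 3/32.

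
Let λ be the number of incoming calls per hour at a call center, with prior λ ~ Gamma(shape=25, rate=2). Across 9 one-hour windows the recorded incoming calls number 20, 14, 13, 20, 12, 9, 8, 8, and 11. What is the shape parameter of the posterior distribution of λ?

140

Total count: 20 + 14 + 13 + 20 + 12 + 9 + 8 + 8 + 11 = 115.
Total exposure: 9 hours.
Posterior: α' = 25 + 115 = 140, β' = 2 + 9 = 11.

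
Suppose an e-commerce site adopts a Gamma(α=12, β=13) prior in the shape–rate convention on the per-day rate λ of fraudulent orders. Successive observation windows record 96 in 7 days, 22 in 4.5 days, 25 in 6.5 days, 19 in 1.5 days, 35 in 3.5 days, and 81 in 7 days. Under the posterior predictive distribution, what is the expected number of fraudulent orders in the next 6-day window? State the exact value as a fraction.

1740/43

Total count: 96 + 22 + 25 + 19 + 35 + 81 = 278.
Total exposure: 7 + 4.5 + 6.5 + 1.5 + 3.5 + 7 = 30 days.
Posterior: α' = 12 + 278 = 290, β' = 13 + 30 = 43.
Predictive mean over a 6-day window = T·E[λ|data] = 6·290/43 = 1740/43.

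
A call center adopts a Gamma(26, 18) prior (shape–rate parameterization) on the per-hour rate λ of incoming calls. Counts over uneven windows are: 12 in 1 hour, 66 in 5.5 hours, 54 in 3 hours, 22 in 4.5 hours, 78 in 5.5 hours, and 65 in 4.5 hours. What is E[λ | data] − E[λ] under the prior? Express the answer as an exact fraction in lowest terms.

Total count: 12 + 66 + 54 + 22 + 78 + 65 = 297.
Total exposure: 1 + 5.5 + 3 + 4.5 + 5.5 + 4.5 = 24 hours.
Conjugate update: add total count to the shape and total exposure to the rate, giving Gamma(323, 42).
Posterior mean = 323/42 = 323/42; prior mean = 26/18 = 13/9. Difference = 323/42 − 13/9 = 787/126.

787/126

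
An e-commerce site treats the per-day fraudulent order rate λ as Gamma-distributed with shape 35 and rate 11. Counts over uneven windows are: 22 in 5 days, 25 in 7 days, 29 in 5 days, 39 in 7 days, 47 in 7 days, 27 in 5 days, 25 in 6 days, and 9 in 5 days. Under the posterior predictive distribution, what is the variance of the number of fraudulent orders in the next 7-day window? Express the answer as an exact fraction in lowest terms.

Total count: 22 + 25 + 29 + 39 + 47 + 27 + 25 + 9 = 223.
Total exposure: 5 + 7 + 5 + 7 + 7 + 5 + 6 + 5 = 47 days.
Conjugate update: add total count to the shape and total exposure to the rate, giving Gamma(258, 58).
The posterior predictive for a window of length T is Negative Binomial with variance T·α'·(β'+T)/β'² = 7·258·65/3364 = 58695/1682.

58695/1682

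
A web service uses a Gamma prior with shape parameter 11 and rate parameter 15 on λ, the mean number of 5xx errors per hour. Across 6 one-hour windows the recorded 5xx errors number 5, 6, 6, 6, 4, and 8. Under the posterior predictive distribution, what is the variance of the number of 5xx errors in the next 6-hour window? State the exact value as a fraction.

Total count: 5 + 6 + 6 + 6 + 4 + 8 = 35.
Total exposure: 6 hours.
Gamma(α, β) with Poisson data over total exposure Σt gives posterior Gamma(α+Σx, β+Σt) = Gamma(46, 21).
The posterior predictive for a window of length T is Negative Binomial with variance T·α'·(β'+T)/β'² = 6·46·27/441 = 828/49.

828/49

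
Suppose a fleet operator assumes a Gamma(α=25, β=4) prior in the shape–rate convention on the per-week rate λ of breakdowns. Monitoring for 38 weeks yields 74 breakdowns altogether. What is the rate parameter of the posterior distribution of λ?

Total count 74 over total exposure 38 weeks.
By Gamma–Poisson conjugacy, the posterior is Gamma(α + Σx, β + Σt) = Gamma(25 + 74, 4 + 38) = Gamma(99, 42).

42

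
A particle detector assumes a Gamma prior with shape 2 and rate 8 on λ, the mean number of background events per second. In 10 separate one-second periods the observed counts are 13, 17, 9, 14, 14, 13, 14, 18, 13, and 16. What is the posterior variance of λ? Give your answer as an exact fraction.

143/324

Total count: 13 + 17 + 9 + 14 + 14 + 13 + 14 + 18 + 13 + 16 = 141.
Total exposure: 10 seconds.
Posterior: α' = 2 + 141 = 143, β' = 8 + 10 = 18.
Posterior variance = α'/β'² = 143/324.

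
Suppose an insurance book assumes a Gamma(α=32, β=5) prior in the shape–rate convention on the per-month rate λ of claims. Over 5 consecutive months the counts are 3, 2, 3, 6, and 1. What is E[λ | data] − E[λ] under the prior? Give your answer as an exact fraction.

Total count: 3 + 2 + 3 + 6 + 1 = 15.
Total exposure: 5 months.
Conjugate update: add total count to the shape and total exposure to the rate, giving Gamma(47, 10).
Posterior mean = 47/10 = 47/10; prior mean = 32/5 = 32/5. Difference = 47/10 − 32/5 = -17/10.

-17/10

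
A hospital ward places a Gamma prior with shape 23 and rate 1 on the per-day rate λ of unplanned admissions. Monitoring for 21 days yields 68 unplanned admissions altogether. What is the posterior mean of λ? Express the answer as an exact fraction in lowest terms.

91/22

Total count 68 over total exposure 21 days.
Gamma(α, β) with Poisson data over total exposure Σt gives posterior Gamma(α+Σx, β+Σt) = Gamma(91, 22).
Posterior mean = α'/β' = 91/22.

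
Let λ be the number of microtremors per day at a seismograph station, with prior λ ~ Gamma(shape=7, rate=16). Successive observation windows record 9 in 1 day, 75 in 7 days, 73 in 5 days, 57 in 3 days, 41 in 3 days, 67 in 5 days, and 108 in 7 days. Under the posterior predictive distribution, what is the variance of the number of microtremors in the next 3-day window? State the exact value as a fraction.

65550/2209

Total count: 9 + 75 + 73 + 57 + 41 + 67 + 108 = 430.
Total exposure: 1 + 7 + 5 + 3 + 3 + 5 + 7 = 31 days.
Gamma(α, β) with Poisson data over total exposure Σt gives posterior Gamma(α+Σx, β+Σt) = Gamma(437, 47).
The posterior predictive for a window of length T is Negative Binomial with variance T·α'·(β'+T)/β'² = 3·437·50/2209 = 65550/2209.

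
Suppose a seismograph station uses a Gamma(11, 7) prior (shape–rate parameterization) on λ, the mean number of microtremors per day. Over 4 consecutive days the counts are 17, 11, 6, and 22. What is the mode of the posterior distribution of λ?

Total count: 17 + 11 + 6 + 22 = 56.
Total exposure: 4 days.
Gamma(α, β) with Poisson data over total exposure Σt gives posterior Gamma(α+Σx, β+Σt) = Gamma(67, 11).
Posterior mode = (α'−1)/β' = 66/11 = 6.

6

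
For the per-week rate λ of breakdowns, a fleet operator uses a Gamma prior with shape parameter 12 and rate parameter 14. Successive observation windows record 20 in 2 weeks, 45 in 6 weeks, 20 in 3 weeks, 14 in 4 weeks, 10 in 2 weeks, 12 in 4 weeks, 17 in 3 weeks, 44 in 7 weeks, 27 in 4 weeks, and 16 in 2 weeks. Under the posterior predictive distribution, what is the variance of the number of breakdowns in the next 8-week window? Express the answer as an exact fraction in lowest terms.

37288/867

Total count: 20 + 45 + 20 + 14 + 10 + 12 + 17 + 44 + 27 + 16 = 225.
Total exposure: 2 + 6 + 3 + 4 + 2 + 4 + 3 + 7 + 4 + 2 = 37 weeks.
The Gamma prior is conjugate for the Poisson rate, so λ | data ~ Gamma(12+225, 14+37) = Gamma(237, 51).
The posterior predictive for a window of length T is Negative Binomial with variance T·α'·(β'+T)/β'² = 8·237·59/2601 = 37288/867.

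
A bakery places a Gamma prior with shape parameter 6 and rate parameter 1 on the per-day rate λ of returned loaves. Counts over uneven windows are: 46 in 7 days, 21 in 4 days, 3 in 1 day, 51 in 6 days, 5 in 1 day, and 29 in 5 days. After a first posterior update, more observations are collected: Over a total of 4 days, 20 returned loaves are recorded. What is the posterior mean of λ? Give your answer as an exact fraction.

Total count: 46 + 21 + 3 + 51 + 5 + 29 = 155.
Total exposure: 7 + 4 + 1 + 6 + 1 + 5 = 24 days.
After the first batch: Gamma(6 + 155, 1 + 24) = Gamma(161, 25).
Total count 20 over total exposure 4 days.
After the second batch: Gamma(161 + 20, 25 + 4) = Gamma(181, 29).
Posterior mean = α'/β' = 181/29.

181/29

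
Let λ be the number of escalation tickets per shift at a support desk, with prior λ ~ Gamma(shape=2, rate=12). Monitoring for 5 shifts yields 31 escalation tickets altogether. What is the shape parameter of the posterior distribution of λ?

33

Total count 31 over total exposure 5 shifts.
Conjugate update: add total count to the shape and total exposure to the rate, giving Gamma(33, 17).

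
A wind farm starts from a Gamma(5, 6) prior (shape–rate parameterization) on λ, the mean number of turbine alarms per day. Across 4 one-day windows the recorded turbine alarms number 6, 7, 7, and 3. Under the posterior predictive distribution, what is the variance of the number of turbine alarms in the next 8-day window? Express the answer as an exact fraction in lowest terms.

1008/25

Total count: 6 + 7 + 7 + 3 = 23.
Total exposure: 4 days.
The Gamma prior is conjugate for the Poisson rate, so λ | data ~ Gamma(5+23, 6+4) = Gamma(28, 10).
The posterior predictive for a window of length T is Negative Binomial with variance T·α'·(β'+T)/β'² = 8·28·18/100 = 1008/25.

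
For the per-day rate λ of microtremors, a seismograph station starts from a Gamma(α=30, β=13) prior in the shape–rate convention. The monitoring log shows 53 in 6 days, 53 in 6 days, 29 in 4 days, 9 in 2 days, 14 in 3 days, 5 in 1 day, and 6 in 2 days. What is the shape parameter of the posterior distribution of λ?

Total count: 53 + 53 + 29 + 9 + 14 + 5 + 6 = 169.
Total exposure: 6 + 6 + 4 + 2 + 3 + 1 + 2 = 24 days.
The Gamma prior is conjugate for the Poisson rate, so λ | data ~ Gamma(30+169, 13+24) = Gamma(199, 37).

199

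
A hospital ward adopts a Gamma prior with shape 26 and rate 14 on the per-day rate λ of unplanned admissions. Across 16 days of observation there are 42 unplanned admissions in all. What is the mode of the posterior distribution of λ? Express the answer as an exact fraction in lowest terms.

Total count 42 over total exposure 16 days.
By Gamma–Poisson conjugacy, the posterior is Gamma(α + Σx, β + Σt) = Gamma(26 + 42, 14 + 16) = Gamma(68, 30).
Posterior mode = (α'−1)/β' = 67/30.

67/30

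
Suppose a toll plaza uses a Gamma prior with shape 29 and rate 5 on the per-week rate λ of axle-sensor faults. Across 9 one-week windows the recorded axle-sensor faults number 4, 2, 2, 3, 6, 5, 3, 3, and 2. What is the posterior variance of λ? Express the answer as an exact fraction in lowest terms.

59/196

Total count: 4 + 2 + 2 + 3 + 6 + 5 + 3 + 3 + 2 = 30.
Total exposure: 9 weeks.
By Gamma–Poisson conjugacy, the posterior is Gamma(α + Σx, β + Σt) = Gamma(29 + 30, 5 + 9) = Gamma(59, 14).
Posterior variance = α'/β'² = 59/196.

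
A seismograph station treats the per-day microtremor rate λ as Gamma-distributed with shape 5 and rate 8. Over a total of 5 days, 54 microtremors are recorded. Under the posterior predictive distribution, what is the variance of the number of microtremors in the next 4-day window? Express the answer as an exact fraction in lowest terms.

Total count 54 over total exposure 5 days.
The Gamma prior is conjugate for the Poisson rate, so λ | data ~ Gamma(5+54, 8+5) = Gamma(59, 13).
The posterior predictive for a window of length T is Negative Binomial with variance T·α'·(β'+T)/β'² = 4·59·17/169 = 4012/169.

4012/169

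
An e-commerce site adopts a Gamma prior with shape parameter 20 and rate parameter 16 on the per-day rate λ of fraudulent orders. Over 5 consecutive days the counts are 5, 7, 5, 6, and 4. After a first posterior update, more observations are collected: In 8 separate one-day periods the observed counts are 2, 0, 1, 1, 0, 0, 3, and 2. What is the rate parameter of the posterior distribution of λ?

Total count: 5 + 7 + 5 + 6 + 4 = 27.
Total exposure: 5 days.
After the first batch: Gamma(20 + 27, 16 + 5) = Gamma(47, 21).
Total count: 2 + 0 + 1 + 1 + 0 + 0 + 3 + 2 = 9.
Total exposure: 8 days.
After the second batch: Gamma(47 + 9, 21 + 8) = Gamma(56, 29).

29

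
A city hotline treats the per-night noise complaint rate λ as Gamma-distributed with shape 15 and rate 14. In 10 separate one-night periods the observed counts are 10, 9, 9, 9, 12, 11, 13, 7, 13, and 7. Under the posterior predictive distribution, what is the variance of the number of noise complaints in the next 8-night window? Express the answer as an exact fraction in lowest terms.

Total count: 10 + 9 + 9 + 9 + 12 + 11 + 13 + 7 + 13 + 7 = 100.
Total exposure: 10 nights.
Gamma(α, β) with Poisson data over total exposure Σt gives posterior Gamma(α+Σx, β+Σt) = Gamma(115, 24).
The posterior predictive for a window of length T is Negative Binomial with variance T·α'·(β'+T)/β'² = 8·115·32/576 = 460/9.

460/9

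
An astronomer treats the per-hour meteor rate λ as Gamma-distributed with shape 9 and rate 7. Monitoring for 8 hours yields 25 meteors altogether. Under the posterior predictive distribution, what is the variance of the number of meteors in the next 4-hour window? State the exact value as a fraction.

2584/225

Total count 25 over total exposure 8 hours.
Conjugate update: add total count to the shape and total exposure to the rate, giving Gamma(34, 15).
The posterior predictive for a window of length T is Negative Binomial with variance T·α'·(β'+T)/β'² = 4·34·19/225 = 2584/225.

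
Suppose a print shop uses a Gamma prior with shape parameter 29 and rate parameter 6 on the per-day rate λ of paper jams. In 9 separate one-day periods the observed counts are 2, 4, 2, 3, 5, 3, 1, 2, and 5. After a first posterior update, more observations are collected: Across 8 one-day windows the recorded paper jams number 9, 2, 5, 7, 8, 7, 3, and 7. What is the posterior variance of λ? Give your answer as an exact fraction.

Total count: 2 + 4 + 2 + 3 + 5 + 3 + 1 + 2 + 5 = 27.
Total exposure: 9 days.
After the first batch: Gamma(29 + 27, 6 + 9) = Gamma(56, 15).
Total count: 9 + 2 + 5 + 7 + 8 + 7 + 3 + 7 = 48.
Total exposure: 8 days.
After the second batch: Gamma(56 + 48, 15 + 8) = Gamma(104, 23).
Posterior variance = α'/β'² = 104/529.

104/529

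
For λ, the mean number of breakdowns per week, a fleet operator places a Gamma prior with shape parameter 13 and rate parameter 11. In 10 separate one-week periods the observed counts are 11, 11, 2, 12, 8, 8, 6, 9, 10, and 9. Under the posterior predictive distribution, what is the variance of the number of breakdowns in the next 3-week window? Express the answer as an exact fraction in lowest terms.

792/49

Total count: 11 + 11 + 2 + 12 + 8 + 8 + 6 + 9 + 10 + 9 = 86.
Total exposure: 10 weeks.
By Gamma–Poisson conjugacy, the posterior is Gamma(α + Σx, β + Σt) = Gamma(13 + 86, 11 + 10) = Gamma(99, 21).
The posterior predictive for a window of length T is Negative Binomial with variance T·α'·(β'+T)/β'² = 3·99·24/441 = 792/49.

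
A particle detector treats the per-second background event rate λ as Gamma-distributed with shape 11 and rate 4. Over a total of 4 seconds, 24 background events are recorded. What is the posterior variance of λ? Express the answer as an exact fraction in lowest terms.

35/64

Total count 24 over total exposure 4 seconds.
By Gamma–Poisson conjugacy, the posterior is Gamma(α + Σx, β + Σt) = Gamma(11 + 24, 4 + 4) = Gamma(35, 8).
Posterior variance = α'/β'² = 35/64.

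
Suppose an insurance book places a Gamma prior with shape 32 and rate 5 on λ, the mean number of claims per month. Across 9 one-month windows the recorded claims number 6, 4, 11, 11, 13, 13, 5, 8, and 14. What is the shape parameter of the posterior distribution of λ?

Total count: 6 + 4 + 11 + 11 + 13 + 13 + 5 + 8 + 14 = 85.
Total exposure: 9 months.
Conjugate update: add total count to the shape and total exposure to the rate, giving Gamma(117, 14).

117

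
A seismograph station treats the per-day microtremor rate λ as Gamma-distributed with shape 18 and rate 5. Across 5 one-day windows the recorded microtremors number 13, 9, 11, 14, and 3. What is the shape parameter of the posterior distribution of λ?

68

Total count: 13 + 9 + 11 + 14 + 3 = 50.
Total exposure: 5 days.
The Gamma prior is conjugate for the Poisson rate, so λ | data ~ Gamma(18+50, 5+5) = Gamma(68, 10).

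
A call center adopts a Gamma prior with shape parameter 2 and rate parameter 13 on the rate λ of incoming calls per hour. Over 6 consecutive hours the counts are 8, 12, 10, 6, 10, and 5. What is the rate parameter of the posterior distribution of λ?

19

Total count: 8 + 12 + 10 + 6 + 10 + 5 = 51.
Total exposure: 6 hours.
By Gamma–Poisson conjugacy, the posterior is Gamma(α + Σx, β + Σt) = Gamma(2 + 51, 13 + 6) = Gamma(53, 19).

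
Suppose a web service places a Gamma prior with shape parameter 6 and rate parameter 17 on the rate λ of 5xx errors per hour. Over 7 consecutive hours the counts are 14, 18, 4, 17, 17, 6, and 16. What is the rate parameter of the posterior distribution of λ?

24

Total count: 14 + 18 + 4 + 17 + 17 + 6 + 16 = 92.
Total exposure: 7 hours.
The Gamma prior is conjugate for the Poisson rate, so λ | data ~ Gamma(6+92, 17+7) = Gamma(98, 24).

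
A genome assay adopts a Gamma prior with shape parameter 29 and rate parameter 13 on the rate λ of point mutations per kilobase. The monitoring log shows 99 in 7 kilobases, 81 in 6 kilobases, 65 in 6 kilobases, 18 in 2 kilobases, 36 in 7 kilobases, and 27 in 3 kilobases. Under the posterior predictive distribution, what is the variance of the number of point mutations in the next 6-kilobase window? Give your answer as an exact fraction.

26625/484

Total count: 99 + 81 + 65 + 18 + 36 + 27 = 326.
Total exposure: 7 + 6 + 6 + 2 + 7 + 3 = 31 kilobases.
By Gamma–Poisson conjugacy, the posterior is Gamma(α + Σx, β + Σt) = Gamma(29 + 326, 13 + 31) = Gamma(355, 44).
The posterior predictive for a window of length T is Negative Binomial with variance T·α'·(β'+T)/β'² = 6·355·50/1936 = 26625/484.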